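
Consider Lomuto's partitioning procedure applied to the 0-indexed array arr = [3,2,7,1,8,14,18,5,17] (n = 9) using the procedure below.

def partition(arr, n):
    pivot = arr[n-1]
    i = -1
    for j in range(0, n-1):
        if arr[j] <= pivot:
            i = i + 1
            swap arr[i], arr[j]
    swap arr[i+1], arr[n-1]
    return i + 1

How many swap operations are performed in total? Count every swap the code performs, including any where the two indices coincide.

8

pivot = arr[8] = 17; i = -1
j=0: arr[0]=3 ≤ 17 → i=0, swap arr[0],arr[0] (no change) → [3,2,7,1,8,14,18,5,17]
j=1: arr[1]=2 ≤ 17 → i=1, swap arr[1],arr[1] (no change) → [3,2,7,1,8,14,18,5,17]
j=2: arr[2]=7 ≤ 17 → i=2, swap arr[2],arr[2] (no change) → [3,2,7,1,8,14,18,5,17]
j=3: arr[3]=1 ≤ 17 → i=3, swap arr[3],arr[3] (no change) → [3,2,7,1,8,14,18,5,17]
j=4: arr[4]=8 ≤ 17 → i=4, swap arr[4],arr[4] (no change) → [3,2,7,1,8,14,18,5,17]
j=5: arr[5]=14 ≤ 17 → i=5, swap arr[5],arr[5] (no change) → [3,2,7,1,8,14,18,5,17]
j=6: arr[6]=18 > 17 → no swap
j=7: arr[7]=5 ≤ 17 → i=6, swap arr[6],arr[7] → [3,2,7,1,8,14,5,18,17]
final swap arr[7],arr[8] → [3,2,7,1,8,14,5,17,18]; return 7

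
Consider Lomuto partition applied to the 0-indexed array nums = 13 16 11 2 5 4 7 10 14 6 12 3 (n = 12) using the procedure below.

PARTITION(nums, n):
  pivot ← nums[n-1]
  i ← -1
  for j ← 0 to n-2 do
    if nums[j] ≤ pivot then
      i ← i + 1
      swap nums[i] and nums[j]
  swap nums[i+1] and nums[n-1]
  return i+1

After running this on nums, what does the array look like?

2 3 11 13 5 4 7 10 14 6 12 16

pivot = nums[11] = 3; i = -1
j=0: nums[0]=13 > 3 → no swap
j=1: nums[1]=16 > 3 → no swap
j=2: nums[2]=11 > 3 → no swap
j=3: nums[3]=2 ≤ 3 → i=0, swap nums[0],nums[3] → 2 16 11 13 5 4 7 10 14 6 12 3
j=4: nums[4]=5 > 3 → no swap
j=5: nums[5]=4 > 3 → no swap
j=6: nums[6]=7 > 3 → no swap
j=7: nums[7]=10 > 3 → no swap
j=8: nums[8]=14 > 3 → no swap
j=9: nums[9]=6 > 3 → no swap
j=10: nums[10]=12 > 3 → no swap
final swap nums[1],nums[11] → 2 3 11 13 5 4 7 10 14 6 12 16; return 1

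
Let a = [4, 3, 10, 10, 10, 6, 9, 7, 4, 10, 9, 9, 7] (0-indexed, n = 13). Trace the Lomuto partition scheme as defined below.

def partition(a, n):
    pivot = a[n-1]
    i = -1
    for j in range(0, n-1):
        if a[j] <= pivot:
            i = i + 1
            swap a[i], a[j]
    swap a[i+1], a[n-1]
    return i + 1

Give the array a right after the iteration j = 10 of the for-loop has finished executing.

pivot=7, i=-1
j=0: 4≤7, i=0, swap(0,0) ⇒ [4, 3, 10, 10, 10, 6, 9, 7, 4, 10, 9, 9, 7]
j=1: 3≤7, i=1, swap(1,1) ⇒ [4, 3, 10, 10, 10, 6, 9, 7, 4, 10, 9, 9, 7]
j=2: 10>7, skip
j=3: 10>7, skip
j=4: 10>7, skip
j=5: 6≤7, i=2, swap(2,5) ⇒ [4, 3, 6, 10, 10, 10, 9, 7, 4, 10, 9, 9, 7]
j=6: 9>7, skip
j=7: 7≤7, i=3, swap(3,7) ⇒ [4, 3, 6, 7, 10, 10, 9, 10, 4, 10, 9, 9, 7]
j=8: 4≤7, i=4, swap(4,8) ⇒ [4, 3, 6, 7, 4, 10, 9, 10, 10, 10, 9, 9, 7]
j=9: 10>7, skip
j=10: 9>7, skip
(after j=10) a = [4, 3, 6, 7, 4, 10, 9, 10, 10, 10, 9, 9, 7]

[4, 3, 6, 7, 4, 10, 9, 10, 10, 10, 9, 9, 7]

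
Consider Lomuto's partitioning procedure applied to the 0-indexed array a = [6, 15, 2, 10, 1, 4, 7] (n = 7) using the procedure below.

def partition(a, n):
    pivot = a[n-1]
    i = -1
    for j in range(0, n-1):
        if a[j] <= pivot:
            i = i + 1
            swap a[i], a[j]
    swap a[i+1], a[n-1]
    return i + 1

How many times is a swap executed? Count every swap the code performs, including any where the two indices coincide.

pivot=7, i=-1
j=0: 6≤7, i=0, swap(0,0) ⇒ [6, 15, 2, 10, 1, 4, 7]
j=1: 15>7, skip
j=2: 2≤7, i=1, swap(1,2) ⇒ [6, 2, 15, 10, 1, 4, 7]
j=3: 10>7, skip
j=4: 1≤7, i=2, swap(2,4) ⇒ [6, 2, 1, 10, 15, 4, 7]
j=5: 4≤7, i=3, swap(3,5) ⇒ [6, 2, 1, 4, 15, 10, 7]
swap(4,6) ⇒ [6, 2, 1, 4, 7, 10, 15]; return 4

5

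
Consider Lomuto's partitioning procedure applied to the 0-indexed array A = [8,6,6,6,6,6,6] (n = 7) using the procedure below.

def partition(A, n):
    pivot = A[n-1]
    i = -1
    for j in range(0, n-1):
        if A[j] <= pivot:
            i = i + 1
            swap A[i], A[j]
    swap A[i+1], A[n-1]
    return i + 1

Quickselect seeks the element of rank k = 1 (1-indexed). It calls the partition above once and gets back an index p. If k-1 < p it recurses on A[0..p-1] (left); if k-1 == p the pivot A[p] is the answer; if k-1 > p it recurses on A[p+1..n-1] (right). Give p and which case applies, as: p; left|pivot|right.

pivot = A[6] = 6; i = -1
j=0: A[0]=8 > 6 → no swap
j=1: A[1]=6 ≤ 6 → i=0, swap A[0],A[1] → [6,8,6,6,6,6,6]
j=2: A[2]=6 ≤ 6 → i=1, swap A[1],A[2] → [6,6,8,6,6,6,6]
j=3: A[3]=6 ≤ 6 → i=2, swap A[2],A[3] → [6,6,6,8,6,6,6]
j=4: A[4]=6 ≤ 6 → i=3, swap A[3],A[4] → [6,6,6,6,8,6,6]
j=5: A[5]=6 ≤ 6 → i=4, swap A[4],A[5] → [6,6,6,6,6,8,6]
final swap A[5],A[6] → [6,6,6,6,6,6,8]; return 5
p = 5; k-1 = 0 < 5 ⇒ left

5; left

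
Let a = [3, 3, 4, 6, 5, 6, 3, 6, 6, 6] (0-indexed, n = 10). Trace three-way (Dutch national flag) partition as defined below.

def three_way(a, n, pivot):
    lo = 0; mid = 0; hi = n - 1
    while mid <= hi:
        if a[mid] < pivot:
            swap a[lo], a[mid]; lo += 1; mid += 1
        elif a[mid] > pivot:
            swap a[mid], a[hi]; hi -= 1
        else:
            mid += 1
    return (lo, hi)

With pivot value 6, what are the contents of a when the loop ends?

[3, 3, 4, 5, 3, 6, 6, 6, 6, 6]

lo=0 mid=0 hi=9
3<6: swap(0,0), lo=1 mid=1 ⇒ [3, 3, 4, 6, 5, 6, 3, 6, 6, 6]
3<6: swap(1,1), lo=2 mid=2 ⇒ [3, 3, 4, 6, 5, 6, 3, 6, 6, 6]
4<6: swap(2,2), lo=3 mid=3 ⇒ [3, 3, 4, 6, 5, 6, 3, 6, 6, 6]
6=6: mid=4
5<6: swap(3,4), lo=4 mid=5 ⇒ [3, 3, 4, 5, 6, 6, 3, 6, 6, 6]
6=6: mid=6
3<6: swap(4,6), lo=5 mid=7 ⇒ [3, 3, 4, 5, 3, 6, 6, 6, 6, 6]
6=6: mid=8
6=6: mid=9
6=6: mid=10
done. lo=5 hi=9; a=[3, 3, 4, 5, 3, 6, 6, 6, 6, 6]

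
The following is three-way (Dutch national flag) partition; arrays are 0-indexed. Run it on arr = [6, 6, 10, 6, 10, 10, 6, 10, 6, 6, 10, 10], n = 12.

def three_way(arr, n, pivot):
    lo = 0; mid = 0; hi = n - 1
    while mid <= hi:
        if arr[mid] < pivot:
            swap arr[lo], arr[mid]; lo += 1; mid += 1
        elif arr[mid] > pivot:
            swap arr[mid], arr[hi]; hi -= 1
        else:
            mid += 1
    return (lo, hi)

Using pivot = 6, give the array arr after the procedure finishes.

[6, 6, 6, 6, 6, 6, 10, 10, 10, 10, 10, 10]

pivot = 6; lo=0, mid=0, hi=11
arr[mid]=6=6: mid=1
arr[mid]=6=6: mid=2
arr[mid]=10>6: swap arr[2],arr[11]; hi=10 → [6, 6, 10, 6, 10, 10, 6, 10, 6, 6, 10, 10]
arr[mid]=10>6: swap arr[2],arr[10]; hi=9 → [6, 6, 10, 6, 10, 10, 6, 10, 6, 6, 10, 10]
arr[mid]=10>6: swap arr[2],arr[9]; hi=8 → [6, 6, 6, 6, 10, 10, 6, 10, 6, 10, 10, 10]
arr[mid]=6=6: mid=3
arr[mid]=6=6: mid=4
arr[mid]=10>6: swap arr[4],arr[8]; hi=7 → [6, 6, 6, 6, 6, 10, 6, 10, 10, 10, 10, 10]
arr[mid]=6=6: mid=5
arr[mid]=10>6: swap arr[5],arr[7]; hi=6 → [6, 6, 6, 6, 6, 10, 6, 10, 10, 10, 10, 10]
arr[mid]=10>6: swap arr[5],arr[6]; hi=5 → [6, 6, 6, 6, 6, 6, 10, 10, 10, 10, 10, 10]
arr[mid]=6=6: mid=6
end: lo=0, hi=5; arr = [6, 6, 6, 6, 6, 6, 10, 10, 10, 10, 10, 10]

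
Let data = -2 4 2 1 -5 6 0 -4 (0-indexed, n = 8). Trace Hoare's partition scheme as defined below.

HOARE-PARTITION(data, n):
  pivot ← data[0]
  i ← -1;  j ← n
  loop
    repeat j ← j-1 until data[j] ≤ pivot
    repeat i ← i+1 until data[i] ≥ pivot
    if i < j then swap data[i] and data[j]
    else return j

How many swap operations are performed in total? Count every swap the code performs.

2

pivot=-2
j stops at 7 (-4), i stops at 0 (-2); swap ⇒ -4 4 2 1 -5 6 0 -2
j stops at 4 (-5), i stops at 1 (4); swap ⇒ -4 -5 2 1 4 6 0 -2
j stops at 1, i stops at 2; i≥j ⇒ return 1. data=-4 -5 2 1 4 6 0 -2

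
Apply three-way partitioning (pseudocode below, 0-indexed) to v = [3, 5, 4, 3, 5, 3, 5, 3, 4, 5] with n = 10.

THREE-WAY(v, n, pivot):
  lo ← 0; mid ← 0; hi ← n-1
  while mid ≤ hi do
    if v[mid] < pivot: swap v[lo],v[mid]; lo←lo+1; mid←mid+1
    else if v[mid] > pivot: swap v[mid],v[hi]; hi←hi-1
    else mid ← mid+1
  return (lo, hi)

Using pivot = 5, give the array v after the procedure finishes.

pivot = 5; lo=0, mid=0, hi=9
v[mid]=3<5: swap v[0],v[0]; lo=1,mid=1 → [3, 5, 4, 3, 5, 3, 5, 3, 4, 5]
v[mid]=5=5: mid=2
v[mid]=4<5: swap v[1],v[2]; lo=2,mid=3 → [3, 4, 5, 3, 5, 3, 5, 3, 4, 5]
v[mid]=3<5: swap v[2],v[3]; lo=3,mid=4 → [3, 4, 3, 5, 5, 3, 5, 3, 4, 5]
v[mid]=5=5: mid=5
v[mid]=3<5: swap v[3],v[5]; lo=4,mid=6 → [3, 4, 3, 3, 5, 5, 5, 3, 4, 5]
v[mid]=5=5: mid=7
v[mid]=3<5: swap v[4],v[7]; lo=5,mid=8 → [3, 4, 3, 3, 3, 5, 5, 5, 4, 5]
v[mid]=4<5: swap v[5],v[8]; lo=6,mid=9 → [3, 4, 3, 3, 3, 4, 5, 5, 5, 5]
v[mid]=5=5: mid=10
end: lo=6, hi=9; v = [3, 4, 3, 3, 3, 4, 5, 5, 5, 5]

[3, 4, 3, 3, 3, 4, 5, 5, 5, 5]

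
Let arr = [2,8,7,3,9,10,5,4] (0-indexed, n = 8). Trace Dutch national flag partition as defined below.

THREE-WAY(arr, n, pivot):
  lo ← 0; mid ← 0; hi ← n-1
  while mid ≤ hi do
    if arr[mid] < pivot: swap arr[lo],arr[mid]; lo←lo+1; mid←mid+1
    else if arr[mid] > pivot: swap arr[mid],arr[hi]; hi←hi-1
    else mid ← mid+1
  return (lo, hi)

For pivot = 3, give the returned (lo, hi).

pivot = 3; lo=0, mid=0, hi=7
arr[mid]=2<3: swap arr[0],arr[0]; lo=1,mid=1 → [2,8,7,3,9,10,5,4]
arr[mid]=8>3: swap arr[1],arr[7]; hi=6 → [2,4,7,3,9,10,5,8]
arr[mid]=4>3: swap arr[1],arr[6]; hi=5 → [2,5,7,3,9,10,4,8]
arr[mid]=5>3: swap arr[1],arr[5]; hi=4 → [2,10,7,3,9,5,4,8]
arr[mid]=10>3: swap arr[1],arr[4]; hi=3 → [2,9,7,3,10,5,4,8]
arr[mid]=9>3: swap arr[1],arr[3]; hi=2 → [2,3,7,9,10,5,4,8]
arr[mid]=3=3: mid=2
arr[mid]=7>3: swap arr[2],arr[2]; hi=1 → [2,3,7,9,10,5,4,8]
end: lo=1, hi=1; arr = [2,3,7,9,10,5,4,8]

(1, 1)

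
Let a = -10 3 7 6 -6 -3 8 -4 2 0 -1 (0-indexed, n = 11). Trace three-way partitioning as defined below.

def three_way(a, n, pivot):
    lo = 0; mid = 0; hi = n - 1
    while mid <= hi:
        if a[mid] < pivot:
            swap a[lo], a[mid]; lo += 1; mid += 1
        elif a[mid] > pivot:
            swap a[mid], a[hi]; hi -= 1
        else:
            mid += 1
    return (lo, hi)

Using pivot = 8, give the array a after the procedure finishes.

-10 3 7 6 -6 -3 -4 2 0 -1 8

pivot = 8; lo=0, mid=0, hi=10
a[mid]=-10<8: swap a[0],a[0]; lo=1,mid=1 → -10 3 7 6 -6 -3 8 -4 2 0 -1
a[mid]=3<8: swap a[1],a[1]; lo=2,mid=2 → -10 3 7 6 -6 -3 8 -4 2 0 -1
a[mid]=7<8: swap a[2],a[2]; lo=3,mid=3 → -10 3 7 6 -6 -3 8 -4 2 0 -1
a[mid]=6<8: swap a[3],a[3]; lo=4,mid=4 → -10 3 7 6 -6 -3 8 -4 2 0 -1
a[mid]=-6<8: swap a[4],a[4]; lo=5,mid=5 → -10 3 7 6 -6 -3 8 -4 2 0 -1
a[mid]=-3<8: swap a[5],a[5]; lo=6,mid=6 → -10 3 7 6 -6 -3 8 -4 2 0 -1
a[mid]=8=8: mid=7
a[mid]=-4<8: swap a[6],a[7]; lo=7,mid=8 → -10 3 7 6 -6 -3 -4 8 2 0 -1
a[mid]=2<8: swap a[7],a[8]; lo=8,mid=9 → -10 3 7 6 -6 -3 -4 2 8 0 -1
a[mid]=0<8: swap a[8],a[9]; lo=9,mid=10 → -10 3 7 6 -6 -3 -4 2 0 8 -1
a[mid]=-1<8: swap a[9],a[10]; lo=10,mid=11 → -10 3 7 6 -6 -3 -4 2 0 -1 8
end: lo=10, hi=10; a = -10 3 7 6 -6 -3 -4 2 0 -1 8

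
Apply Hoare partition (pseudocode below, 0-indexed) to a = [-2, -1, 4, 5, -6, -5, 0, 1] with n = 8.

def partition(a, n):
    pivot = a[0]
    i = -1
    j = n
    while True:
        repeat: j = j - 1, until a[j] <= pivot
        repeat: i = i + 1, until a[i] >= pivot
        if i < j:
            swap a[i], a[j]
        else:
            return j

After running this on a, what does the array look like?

[-5, -6, 4, 5, -1, -2, 0, 1]

pivot = a[0] = -2; i = -1, j = 8
j→5 (a[5]=-5≤-2), i→0 (a[0]=-2≥-2); i<j, swap → [-5, -1, 4, 5, -6, -2, 0, 1]
j→4 (a[4]=-6≤-2), i→1 (a[1]=-1≥-2); i<j, swap → [-5, -6, 4, 5, -1, -2, 0, 1]
j→1, i→2; i≥j, return j=1. a = [-5, -6, 4, 5, -1, -2, 0, 1]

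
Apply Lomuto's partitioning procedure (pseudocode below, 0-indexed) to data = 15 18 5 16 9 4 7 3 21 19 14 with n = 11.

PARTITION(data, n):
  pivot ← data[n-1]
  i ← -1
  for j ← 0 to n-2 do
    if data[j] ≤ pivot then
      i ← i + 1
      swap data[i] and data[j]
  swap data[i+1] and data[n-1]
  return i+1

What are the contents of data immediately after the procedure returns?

pivot=14, i=-1
j=0: 15>14, skip
j=1: 18>14, skip
j=2: 5≤14, i=0, swap(0,2) ⇒ 5 18 15 16 9 4 7 3 21 19 14
j=3: 16>14, skip
j=4: 9≤14, i=1, swap(1,4) ⇒ 5 9 15 16 18 4 7 3 21 19 14
j=5: 4≤14, i=2, swap(2,5) ⇒ 5 9 4 16 18 15 7 3 21 19 14
j=6: 7≤14, i=3, swap(3,6) ⇒ 5 9 4 7 18 15 16 3 21 19 14
j=7: 3≤14, i=4, swap(4,7) ⇒ 5 9 4 7 3 15 16 18 21 19 14
j=8: 21>14, skip
j=9: 19>14, skip
swap(5,10) ⇒ 5 9 4 7 3 14 16 18 21 19 15; return 5

5 9 4 7 3 14 16 18 21 19 15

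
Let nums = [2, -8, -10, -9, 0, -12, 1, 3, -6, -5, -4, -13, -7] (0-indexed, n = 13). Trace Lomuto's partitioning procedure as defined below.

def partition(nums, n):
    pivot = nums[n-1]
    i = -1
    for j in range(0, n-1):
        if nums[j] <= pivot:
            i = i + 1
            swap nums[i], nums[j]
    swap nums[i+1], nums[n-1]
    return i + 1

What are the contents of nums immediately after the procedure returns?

pivot = nums[12] = -7; i = -1
j=0: nums[0]=2 > -7 → no swap
j=1: nums[1]=-8 ≤ -7 → i=0, swap nums[0],nums[1] → [-8, 2, -10, -9, 0, -12, 1, 3, -6, -5, -4, -13, -7]
j=2: nums[2]=-10 ≤ -7 → i=1, swap nums[1],nums[2] → [-8, -10, 2, -9, 0, -12, 1, 3, -6, -5, -4, -13, -7]
j=3: nums[3]=-9 ≤ -7 → i=2, swap nums[2],nums[3] → [-8, -10, -9, 2, 0, -12, 1, 3, -6, -5, -4, -13, -7]
j=4: nums[4]=0 > -7 → no swap
j=5: nums[5]=-12 ≤ -7 → i=3, swap nums[3],nums[5] → [-8, -10, -9, -12, 0, 2, 1, 3, -6, -5, -4, -13, -7]
j=6: nums[6]=1 > -7 → no swap
j=7: nums[7]=3 > -7 → no swap
j=8: nums[8]=-6 > -7 → no swap
j=9: nums[9]=-5 > -7 → no swap
j=10: nums[10]=-4 > -7 → no swap
j=11: nums[11]=-13 ≤ -7 → i=4, swap nums[4],nums[11] → [-8, -10, -9, -12, -13, 2, 1, 3, -6, -5, -4, 0, -7]
final swap nums[5],nums[12] → [-8, -10, -9, -12, -13, -7, 1, 3, -6, -5, -4, 0, 2]; return 5

[-8, -10, -9, -12, -13, -7, 1, 3, -6, -5, -4, 0, 2]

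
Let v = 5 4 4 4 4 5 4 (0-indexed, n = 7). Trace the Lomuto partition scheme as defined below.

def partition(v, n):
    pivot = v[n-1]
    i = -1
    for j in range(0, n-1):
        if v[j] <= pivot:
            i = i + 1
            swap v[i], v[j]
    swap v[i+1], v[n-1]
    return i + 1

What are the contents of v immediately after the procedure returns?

4 4 4 4 4 5 5

pivot=4, i=-1
j=0: 5>4, skip
j=1: 4≤4, i=0, swap(0,1) ⇒ 4 5 4 4 4 5 4
j=2: 4≤4, i=1, swap(1,2) ⇒ 4 4 5 4 4 5 4
j=3: 4≤4, i=2, swap(2,3) ⇒ 4 4 4 5 4 5 4
j=4: 4≤4, i=3, swap(3,4) ⇒ 4 4 4 4 5 5 4
j=5: 5>4, skip
swap(4,6) ⇒ 4 4 4 4 4 5 5; return 4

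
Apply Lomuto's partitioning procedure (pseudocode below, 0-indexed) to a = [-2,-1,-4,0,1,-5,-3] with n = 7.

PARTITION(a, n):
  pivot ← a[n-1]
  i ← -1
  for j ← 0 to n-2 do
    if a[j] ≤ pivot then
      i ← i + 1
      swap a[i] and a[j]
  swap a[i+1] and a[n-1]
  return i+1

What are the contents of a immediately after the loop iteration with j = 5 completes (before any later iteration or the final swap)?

[-4,-5,-2,0,1,-1,-3]

pivot=-3, i=-1
j=0: -2>-3, skip
j=1: -1>-3, skip
j=2: -4≤-3, i=0, swap(0,2) ⇒ [-4,-1,-2,0,1,-5,-3]
j=3: 0>-3, skip
j=4: 1>-3, skip
j=5: -5≤-3, i=1, swap(1,5) ⇒ [-4,-5,-2,0,1,-1,-3]
(after j=5) a = [-4,-5,-2,0,1,-1,-3]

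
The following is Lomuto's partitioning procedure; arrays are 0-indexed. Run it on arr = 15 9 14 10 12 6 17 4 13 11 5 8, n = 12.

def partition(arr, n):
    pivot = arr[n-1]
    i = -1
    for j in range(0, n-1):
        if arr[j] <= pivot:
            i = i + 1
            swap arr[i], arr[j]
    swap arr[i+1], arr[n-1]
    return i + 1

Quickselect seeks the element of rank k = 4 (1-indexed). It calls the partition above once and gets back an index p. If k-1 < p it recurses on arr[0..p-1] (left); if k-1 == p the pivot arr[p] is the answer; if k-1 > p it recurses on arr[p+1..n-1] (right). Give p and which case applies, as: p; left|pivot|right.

pivot = arr[11] = 8; i = -1
j=0: arr[0]=15 > 8 → no swap
j=1: arr[1]=9 > 8 → no swap
j=2: arr[2]=14 > 8 → no swap
j=3: arr[3]=10 > 8 → no swap
j=4: arr[4]=12 > 8 → no swap
j=5: arr[5]=6 ≤ 8 → i=0, swap arr[0],arr[5] → 6 9 14 10 12 15 17 4 13 11 5 8
j=6: arr[6]=17 > 8 → no swap
j=7: arr[7]=4 ≤ 8 → i=1, swap arr[1],arr[7] → 6 4 14 10 12 15 17 9 13 11 5 8
j=8: arr[8]=13 > 8 → no swap
j=9: arr[9]=11 > 8 → no swap
j=10: arr[10]=5 ≤ 8 → i=2, swap arr[2],arr[10] → 6 4 5 10 12 15 17 9 13 11 14 8
final swap arr[3],arr[11] → 6 4 5 8 12 15 17 9 13 11 14 10; return 3
p = 3; k-1 = 3 == 3 ⇒ pivot

3; pivot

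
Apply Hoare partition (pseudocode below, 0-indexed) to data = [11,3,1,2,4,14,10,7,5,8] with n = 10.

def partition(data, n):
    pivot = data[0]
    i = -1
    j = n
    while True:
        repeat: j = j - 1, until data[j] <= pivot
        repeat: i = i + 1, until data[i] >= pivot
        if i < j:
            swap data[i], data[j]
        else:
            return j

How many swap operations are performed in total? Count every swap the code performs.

pivot=11
j stops at 9 (8), i stops at 0 (11); swap ⇒ [8,3,1,2,4,14,10,7,5,11]
j stops at 8 (5), i stops at 5 (14); swap ⇒ [8,3,1,2,4,5,10,7,14,11]
j stops at 7, i stops at 8; i≥j ⇒ return 7. data=[8,3,1,2,4,5,10,7,14,11]

2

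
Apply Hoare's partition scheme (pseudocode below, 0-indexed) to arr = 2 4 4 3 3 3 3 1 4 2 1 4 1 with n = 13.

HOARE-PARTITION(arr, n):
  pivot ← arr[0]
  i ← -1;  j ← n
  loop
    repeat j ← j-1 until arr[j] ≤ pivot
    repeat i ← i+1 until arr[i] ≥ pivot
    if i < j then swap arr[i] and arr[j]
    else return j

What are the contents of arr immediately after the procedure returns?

pivot = arr[0] = 2; i = -1, j = 13
j→12 (arr[12]=1≤2), i→0 (arr[0]=2≥2); i<j, swap → 1 4 4 3 3 3 3 1 4 2 1 4 2
j→10 (arr[10]=1≤2), i→1 (arr[1]=4≥2); i<j, swap → 1 1 4 3 3 3 3 1 4 2 4 4 2
j→9 (arr[9]=2≤2), i→2 (arr[2]=4≥2); i<j, swap → 1 1 2 3 3 3 3 1 4 4 4 4 2
j→7 (arr[7]=1≤2), i→3 (arr[3]=3≥2); i<j, swap → 1 1 2 1 3 3 3 3 4 4 4 4 2
j→3, i→4; i≥j, return j=3. arr = 1 1 2 1 3 3 3 3 4 4 4 4 2

1 1 2 1 3 3 3 3 4 4 4 4 2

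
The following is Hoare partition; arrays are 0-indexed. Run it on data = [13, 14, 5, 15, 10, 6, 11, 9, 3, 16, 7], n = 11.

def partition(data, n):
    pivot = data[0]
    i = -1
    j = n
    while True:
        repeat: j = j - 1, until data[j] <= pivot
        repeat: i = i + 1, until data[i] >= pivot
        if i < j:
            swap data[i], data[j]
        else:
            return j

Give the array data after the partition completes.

pivot = data[0] = 13; i = -1, j = 11
j→10 (data[10]=7≤13), i→0 (data[0]=13≥13); i<j, swap → [7, 14, 5, 15, 10, 6, 11, 9, 3, 16, 13]
j→8 (data[8]=3≤13), i→1 (data[1]=14≥13); i<j, swap → [7, 3, 5, 15, 10, 6, 11, 9, 14, 16, 13]
j→7 (data[7]=9≤13), i→3 (data[3]=15≥13); i<j, swap → [7, 3, 5, 9, 10, 6, 11, 15, 14, 16, 13]
j→6, i→7; i≥j, return j=6. data = [7, 3, 5, 9, 10, 6, 11, 15, 14, 16, 13]

[7, 3, 5, 9, 10, 6, 11, 15, 14, 16, 13]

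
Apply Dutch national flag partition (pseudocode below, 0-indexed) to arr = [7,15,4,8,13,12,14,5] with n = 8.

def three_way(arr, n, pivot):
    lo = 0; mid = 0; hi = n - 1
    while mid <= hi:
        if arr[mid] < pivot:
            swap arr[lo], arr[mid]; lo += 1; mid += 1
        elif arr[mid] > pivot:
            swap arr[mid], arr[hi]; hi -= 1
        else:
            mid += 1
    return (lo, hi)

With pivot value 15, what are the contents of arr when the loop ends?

lo=0 mid=0 hi=7
7<15: swap(0,0), lo=1 mid=1 ⇒ [7,15,4,8,13,12,14,5]
15=15: mid=2
4<15: swap(1,2), lo=2 mid=3 ⇒ [7,4,15,8,13,12,14,5]
8<15: swap(2,3), lo=3 mid=4 ⇒ [7,4,8,15,13,12,14,5]
13<15: swap(3,4), lo=4 mid=5 ⇒ [7,4,8,13,15,12,14,5]
12<15: swap(4,5), lo=5 mid=6 ⇒ [7,4,8,13,12,15,14,5]
14<15: swap(5,6), lo=6 mid=7 ⇒ [7,4,8,13,12,14,15,5]
5<15: swap(6,7), lo=7 mid=8 ⇒ [7,4,8,13,12,14,5,15]
done. lo=7 hi=7; arr=[7,4,8,13,12,14,5,15]

[7,4,8,13,12,14,5,15]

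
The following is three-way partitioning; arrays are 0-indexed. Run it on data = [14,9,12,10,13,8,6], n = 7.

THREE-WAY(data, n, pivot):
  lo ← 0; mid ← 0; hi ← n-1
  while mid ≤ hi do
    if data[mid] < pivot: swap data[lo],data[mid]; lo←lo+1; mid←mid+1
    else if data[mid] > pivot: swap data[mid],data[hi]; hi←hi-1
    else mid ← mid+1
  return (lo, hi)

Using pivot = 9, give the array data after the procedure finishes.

[6,8,9,13,10,12,14]

pivot = 9; lo=0, mid=0, hi=6
data[mid]=14>9: swap data[0],data[6]; hi=5 → [6,9,12,10,13,8,14]
data[mid]=6<9: swap data[0],data[0]; lo=1,mid=1 → [6,9,12,10,13,8,14]
data[mid]=9=9: mid=2
data[mid]=12>9: swap data[2],data[5]; hi=4 → [6,9,8,10,13,12,14]
data[mid]=8<9: swap data[1],data[2]; lo=2,mid=3 → [6,8,9,10,13,12,14]
data[mid]=10>9: swap data[3],data[4]; hi=3 → [6,8,9,13,10,12,14]
data[mid]=13>9: swap data[3],data[3]; hi=2 → [6,8,9,13,10,12,14]
end: lo=2, hi=2; data = [6,8,9,13,10,12,14]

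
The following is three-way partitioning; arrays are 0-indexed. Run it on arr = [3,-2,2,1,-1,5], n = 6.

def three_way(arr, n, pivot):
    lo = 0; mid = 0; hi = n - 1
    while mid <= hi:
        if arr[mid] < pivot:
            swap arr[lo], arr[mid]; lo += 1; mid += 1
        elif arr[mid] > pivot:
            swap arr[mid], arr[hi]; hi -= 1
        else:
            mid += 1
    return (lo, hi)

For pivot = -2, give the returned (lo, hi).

(0, 0)

pivot = -2; lo=0, mid=0, hi=5
arr[mid]=3>-2: swap arr[0],arr[5]; hi=4 → [5,-2,2,1,-1,3]
arr[mid]=5>-2: swap arr[0],arr[4]; hi=3 → [-1,-2,2,1,5,3]
arr[mid]=-1>-2: swap arr[0],arr[3]; hi=2 → [1,-2,2,-1,5,3]
arr[mid]=1>-2: swap arr[0],arr[2]; hi=1 → [2,-2,1,-1,5,3]
arr[mid]=2>-2: swap arr[0],arr[1]; hi=0 → [-2,2,1,-1,5,3]
arr[mid]=-2=-2: mid=1
end: lo=0, hi=0; arr = [-2,2,1,-1,5,3]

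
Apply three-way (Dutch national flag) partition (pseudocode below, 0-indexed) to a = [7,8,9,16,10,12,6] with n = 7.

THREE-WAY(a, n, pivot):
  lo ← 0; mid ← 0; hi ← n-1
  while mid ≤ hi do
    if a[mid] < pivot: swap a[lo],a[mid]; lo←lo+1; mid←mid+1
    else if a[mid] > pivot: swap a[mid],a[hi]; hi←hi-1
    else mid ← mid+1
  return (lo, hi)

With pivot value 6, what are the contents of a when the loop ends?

[6,9,16,10,12,8,7]

lo=0 mid=0 hi=6
7>6: swap(0,6), hi=5 ⇒ [6,8,9,16,10,12,7]
6=6: mid=1
8>6: swap(1,5), hi=4 ⇒ [6,12,9,16,10,8,7]
12>6: swap(1,4), hi=3 ⇒ [6,10,9,16,12,8,7]
10>6: swap(1,3), hi=2 ⇒ [6,16,9,10,12,8,7]
16>6: swap(1,2), hi=1 ⇒ [6,9,16,10,12,8,7]
9>6: swap(1,1), hi=0 ⇒ [6,9,16,10,12,8,7]
done. lo=0 hi=0; a=[6,9,16,10,12,8,7]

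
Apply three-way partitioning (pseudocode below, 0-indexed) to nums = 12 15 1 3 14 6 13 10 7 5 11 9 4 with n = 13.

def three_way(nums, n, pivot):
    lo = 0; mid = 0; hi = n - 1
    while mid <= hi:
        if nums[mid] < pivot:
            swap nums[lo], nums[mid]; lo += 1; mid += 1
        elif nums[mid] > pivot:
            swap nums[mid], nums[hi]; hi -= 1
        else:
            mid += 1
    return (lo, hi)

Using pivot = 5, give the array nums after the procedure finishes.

pivot = 5; lo=0, mid=0, hi=12
nums[mid]=12>5: swap nums[0],nums[12]; hi=11 → 4 15 1 3 14 6 13 10 7 5 11 9 12
nums[mid]=4<5: swap nums[0],nums[0]; lo=1,mid=1 → 4 15 1 3 14 6 13 10 7 5 11 9 12
nums[mid]=15>5: swap nums[1],nums[11]; hi=10 → 4 9 1 3 14 6 13 10 7 5 11 15 12
nums[mid]=9>5: swap nums[1],nums[10]; hi=9 → 4 11 1 3 14 6 13 10 7 5 9 15 12
nums[mid]=11>5: swap nums[1],nums[9]; hi=8 → 4 5 1 3 14 6 13 10 7 11 9 15 12
nums[mid]=5=5: mid=2
nums[mid]=1<5: swap nums[1],nums[2]; lo=2,mid=3 → 4 1 5 3 14 6 13 10 7 11 9 15 12
nums[mid]=3<5: swap nums[2],nums[3]; lo=3,mid=4 → 4 1 3 5 14 6 13 10 7 11 9 15 12
nums[mid]=14>5: swap nums[4],nums[8]; hi=7 → 4 1 3 5 7 6 13 10 14 11 9 15 12
nums[mid]=7>5: swap nums[4],nums[7]; hi=6 → 4 1 3 5 10 6 13 7 14 11 9 15 12
nums[mid]=10>5: swap nums[4],nums[6]; hi=5 → 4 1 3 5 13 6 10 7 14 11 9 15 12
nums[mid]=13>5: swap nums[4],nums[5]; hi=4 → 4 1 3 5 6 13 10 7 14 11 9 15 12
nums[mid]=6>5: swap nums[4],nums[4]; hi=3 → 4 1 3 5 6 13 10 7 14 11 9 15 12
end: lo=3, hi=3; nums = 4 1 3 5 6 13 10 7 14 11 9 15 12

4 1 3 5 6 13 10 7 14 11 9 15 12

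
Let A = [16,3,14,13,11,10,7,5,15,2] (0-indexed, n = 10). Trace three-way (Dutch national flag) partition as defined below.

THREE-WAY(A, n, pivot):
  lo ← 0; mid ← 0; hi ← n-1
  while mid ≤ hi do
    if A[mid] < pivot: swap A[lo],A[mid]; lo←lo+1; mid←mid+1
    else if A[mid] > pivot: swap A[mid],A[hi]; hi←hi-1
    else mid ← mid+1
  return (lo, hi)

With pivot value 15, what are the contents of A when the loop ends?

pivot = 15; lo=0, mid=0, hi=9
A[mid]=16>15: swap A[0],A[9]; hi=8 → [2,3,14,13,11,10,7,5,15,16]
A[mid]=2<15: swap A[0],A[0]; lo=1,mid=1 → [2,3,14,13,11,10,7,5,15,16]
A[mid]=3<15: swap A[1],A[1]; lo=2,mid=2 → [2,3,14,13,11,10,7,5,15,16]
A[mid]=14<15: swap A[2],A[2]; lo=3,mid=3 → [2,3,14,13,11,10,7,5,15,16]
A[mid]=13<15: swap A[3],A[3]; lo=4,mid=4 → [2,3,14,13,11,10,7,5,15,16]
A[mid]=11<15: swap A[4],A[4]; lo=5,mid=5 → [2,3,14,13,11,10,7,5,15,16]
A[mid]=10<15: swap A[5],A[5]; lo=6,mid=6 → [2,3,14,13,11,10,7,5,15,16]
A[mid]=7<15: swap A[6],A[6]; lo=7,mid=7 → [2,3,14,13,11,10,7,5,15,16]
A[mid]=5<15: swap A[7],A[7]; lo=8,mid=8 → [2,3,14,13,11,10,7,5,15,16]
A[mid]=15=15: mid=9
end: lo=8, hi=8; A = [2,3,14,13,11,10,7,5,15,16]

[2,3,14,13,11,10,7,5,15,16]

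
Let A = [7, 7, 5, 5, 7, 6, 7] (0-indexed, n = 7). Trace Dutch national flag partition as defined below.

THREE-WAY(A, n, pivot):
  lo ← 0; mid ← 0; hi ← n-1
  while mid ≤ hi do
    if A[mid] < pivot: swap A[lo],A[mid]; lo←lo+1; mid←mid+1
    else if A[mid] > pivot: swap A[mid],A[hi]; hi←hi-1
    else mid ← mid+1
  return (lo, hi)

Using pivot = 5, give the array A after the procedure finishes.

[5, 5, 7, 7, 6, 7, 7]

lo=0 mid=0 hi=6
7>5: swap(0,6), hi=5 ⇒ [7, 7, 5, 5, 7, 6, 7]
7>5: swap(0,5), hi=4 ⇒ [6, 7, 5, 5, 7, 7, 7]
6>5: swap(0,4), hi=3 ⇒ [7, 7, 5, 5, 6, 7, 7]
7>5: swap(0,3), hi=2 ⇒ [5, 7, 5, 7, 6, 7, 7]
5=5: mid=1
7>5: swap(1,2), hi=1 ⇒ [5, 5, 7, 7, 6, 7, 7]
5=5: mid=2
done. lo=0 hi=1; A=[5, 5, 7, 7, 6, 7, 7]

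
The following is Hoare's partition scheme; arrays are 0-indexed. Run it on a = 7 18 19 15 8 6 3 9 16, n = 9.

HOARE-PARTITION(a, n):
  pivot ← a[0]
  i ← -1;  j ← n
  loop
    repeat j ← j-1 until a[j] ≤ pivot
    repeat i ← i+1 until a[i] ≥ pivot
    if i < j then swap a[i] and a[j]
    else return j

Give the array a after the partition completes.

3 6 19 15 8 18 7 9 16

pivot=7
j stops at 6 (3), i stops at 0 (7); swap ⇒ 3 18 19 15 8 6 7 9 16
j stops at 5 (6), i stops at 1 (18); swap ⇒ 3 6 19 15 8 18 7 9 16
j stops at 1, i stops at 2; i≥j ⇒ return 1. a=3 6 19 15 8 18 7 9 16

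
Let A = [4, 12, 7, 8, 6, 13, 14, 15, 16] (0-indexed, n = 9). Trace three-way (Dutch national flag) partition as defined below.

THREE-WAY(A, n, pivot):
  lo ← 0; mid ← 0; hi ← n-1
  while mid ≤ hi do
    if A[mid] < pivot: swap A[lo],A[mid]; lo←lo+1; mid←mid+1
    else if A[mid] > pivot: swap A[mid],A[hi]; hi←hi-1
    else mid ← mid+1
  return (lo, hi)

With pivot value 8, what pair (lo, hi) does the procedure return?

pivot = 8; lo=0, mid=0, hi=8
A[mid]=4<8: swap A[0],A[0]; lo=1,mid=1 → [4, 12, 7, 8, 6, 13, 14, 15, 16]
A[mid]=12>8: swap A[1],A[8]; hi=7 → [4, 16, 7, 8, 6, 13, 14, 15, 12]
A[mid]=16>8: swap A[1],A[7]; hi=6 → [4, 15, 7, 8, 6, 13, 14, 16, 12]
A[mid]=15>8: swap A[1],A[6]; hi=5 → [4, 14, 7, 8, 6, 13, 15, 16, 12]
A[mid]=14>8: swap A[1],A[5]; hi=4 → [4, 13, 7, 8, 6, 14, 15, 16, 12]
A[mid]=13>8: swap A[1],A[4]; hi=3 → [4, 6, 7, 8, 13, 14, 15, 16, 12]
A[mid]=6<8: swap A[1],A[1]; lo=2,mid=2 → [4, 6, 7, 8, 13, 14, 15, 16, 12]
A[mid]=7<8: swap A[2],A[2]; lo=3,mid=3 → [4, 6, 7, 8, 13, 14, 15, 16, 12]
A[mid]=8=8: mid=4
end: lo=3, hi=3; A = [4, 6, 7, 8, 13, 14, 15, 16, 12]

(3, 3)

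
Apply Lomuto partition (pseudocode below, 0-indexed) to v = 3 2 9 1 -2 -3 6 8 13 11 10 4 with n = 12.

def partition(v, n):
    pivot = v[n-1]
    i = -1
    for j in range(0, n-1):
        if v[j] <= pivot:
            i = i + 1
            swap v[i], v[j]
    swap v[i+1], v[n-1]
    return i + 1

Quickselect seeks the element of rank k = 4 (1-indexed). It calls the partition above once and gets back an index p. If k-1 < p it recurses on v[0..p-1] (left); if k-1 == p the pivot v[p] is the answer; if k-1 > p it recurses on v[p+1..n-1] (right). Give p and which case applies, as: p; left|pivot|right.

5; left

pivot = v[11] = 4; i = -1
j=0: v[0]=3 ≤ 4 → i=0, swap v[0],v[0] (no change) → 3 2 9 1 -2 -3 6 8 13 11 10 4
j=1: v[1]=2 ≤ 4 → i=1, swap v[1],v[1] (no change) → 3 2 9 1 -2 -3 6 8 13 11 10 4
j=2: v[2]=9 > 4 → no swap
j=3: v[3]=1 ≤ 4 → i=2, swap v[2],v[3] → 3 2 1 9 -2 -3 6 8 13 11 10 4
j=4: v[4]=-2 ≤ 4 → i=3, swap v[3],v[4] → 3 2 1 -2 9 -3 6 8 13 11 10 4
j=5: v[5]=-3 ≤ 4 → i=4, swap v[4],v[5] → 3 2 1 -2 -3 9 6 8 13 11 10 4
j=6: v[6]=6 > 4 → no swap
j=7: v[7]=8 > 4 → no swap
j=8: v[8]=13 > 4 → no swap
j=9: v[9]=11 > 4 → no swap
j=10: v[10]=10 > 4 → no swap
final swap v[5],v[11] → 3 2 1 -2 -3 4 6 8 13 11 10 9; return 5
p = 5; k-1 = 3 < 5 ⇒ left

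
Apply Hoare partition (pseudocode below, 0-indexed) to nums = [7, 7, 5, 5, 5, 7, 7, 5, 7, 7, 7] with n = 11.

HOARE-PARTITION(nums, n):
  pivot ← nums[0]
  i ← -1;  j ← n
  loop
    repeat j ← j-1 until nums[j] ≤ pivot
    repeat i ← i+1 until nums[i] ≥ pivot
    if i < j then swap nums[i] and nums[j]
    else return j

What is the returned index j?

6

pivot = nums[0] = 7; i = -1, j = 11
j→10 (nums[10]=7≤7), i→0 (nums[0]=7≥7); i<j, swap → [7, 7, 5, 5, 5, 7, 7, 5, 7, 7, 7]
j→9 (nums[9]=7≤7), i→1 (nums[1]=7≥7); i<j, swap → [7, 7, 5, 5, 5, 7, 7, 5, 7, 7, 7]
j→8 (nums[8]=7≤7), i→5 (nums[5]=7≥7); i<j, swap → [7, 7, 5, 5, 5, 7, 7, 5, 7, 7, 7]
j→7 (nums[7]=5≤7), i→6 (nums[6]=7≥7); i<j, swap → [7, 7, 5, 5, 5, 7, 5, 7, 7, 7, 7]
j→6, i→7; i≥j, return j=6. nums = [7, 7, 5, 5, 5, 7, 5, 7, 7, 7, 7]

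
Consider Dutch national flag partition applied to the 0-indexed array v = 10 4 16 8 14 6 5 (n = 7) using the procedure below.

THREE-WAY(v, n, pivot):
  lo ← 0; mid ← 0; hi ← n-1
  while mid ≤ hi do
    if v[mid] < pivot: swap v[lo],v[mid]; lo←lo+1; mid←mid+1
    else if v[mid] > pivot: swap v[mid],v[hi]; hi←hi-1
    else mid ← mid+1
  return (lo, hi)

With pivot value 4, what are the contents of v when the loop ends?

lo=0 mid=0 hi=6
10>4: swap(0,6), hi=5 ⇒ 5 4 16 8 14 6 10
5>4: swap(0,5), hi=4 ⇒ 6 4 16 8 14 5 10
6>4: swap(0,4), hi=3 ⇒ 14 4 16 8 6 5 10
14>4: swap(0,3), hi=2 ⇒ 8 4 16 14 6 5 10
8>4: swap(0,2), hi=1 ⇒ 16 4 8 14 6 5 10
16>4: swap(0,1), hi=0 ⇒ 4 16 8 14 6 5 10
4=4: mid=1
done. lo=0 hi=0; v=4 16 8 14 6 5 10

4 16 8 14 6 5 10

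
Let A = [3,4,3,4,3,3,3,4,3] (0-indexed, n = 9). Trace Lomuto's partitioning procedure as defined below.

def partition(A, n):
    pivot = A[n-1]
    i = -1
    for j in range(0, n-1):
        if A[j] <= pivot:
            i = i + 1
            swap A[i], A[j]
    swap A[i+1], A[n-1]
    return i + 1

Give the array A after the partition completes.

[3,3,3,3,3,3,4,4,4]

pivot=3, i=-1
j=0: 3≤3, i=0, swap(0,0) ⇒ [3,4,3,4,3,3,3,4,3]
j=1: 4>3, skip
j=2: 3≤3, i=1, swap(1,2) ⇒ [3,3,4,4,3,3,3,4,3]
j=3: 4>3, skip
j=4: 3≤3, i=2, swap(2,4) ⇒ [3,3,3,4,4,3,3,4,3]
j=5: 3≤3, i=3, swap(3,5) ⇒ [3,3,3,3,4,4,3,4,3]
j=6: 3≤3, i=4, swap(4,6) ⇒ [3,3,3,3,3,4,4,4,3]
j=7: 4>3, skip
swap(5,8) ⇒ [3,3,3,3,3,3,4,4,4]; return 5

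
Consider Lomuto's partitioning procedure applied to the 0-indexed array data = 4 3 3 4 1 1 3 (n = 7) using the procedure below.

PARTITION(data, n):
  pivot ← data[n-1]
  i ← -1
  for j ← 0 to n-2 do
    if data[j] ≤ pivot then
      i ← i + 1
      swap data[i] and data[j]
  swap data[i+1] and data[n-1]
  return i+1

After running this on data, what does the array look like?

pivot = data[6] = 3; i = -1
j=0: data[0]=4 > 3 → no swap
j=1: data[1]=3 ≤ 3 → i=0, swap data[0],data[1] → 3 4 3 4 1 1 3
j=2: data[2]=3 ≤ 3 → i=1, swap data[1],data[2] → 3 3 4 4 1 1 3
j=3: data[3]=4 > 3 → no swap
j=4: data[4]=1 ≤ 3 → i=2, swap data[2],data[4] → 3 3 1 4 4 1 3
j=5: data[5]=1 ≤ 3 → i=3, swap data[3],data[5] → 3 3 1 1 4 4 3
final swap data[4],data[6] → 3 3 1 1 3 4 4; return 4

3 3 1 1 3 4 4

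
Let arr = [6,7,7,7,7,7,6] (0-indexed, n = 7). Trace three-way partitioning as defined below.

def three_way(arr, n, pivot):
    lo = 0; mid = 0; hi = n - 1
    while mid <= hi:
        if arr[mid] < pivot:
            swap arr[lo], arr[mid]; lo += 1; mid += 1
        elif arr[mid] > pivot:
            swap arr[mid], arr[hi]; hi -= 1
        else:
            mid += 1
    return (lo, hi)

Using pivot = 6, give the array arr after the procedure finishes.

lo=0 mid=0 hi=6
6=6: mid=1
7>6: swap(1,6), hi=5 ⇒ [6,6,7,7,7,7,7]
6=6: mid=2
7>6: swap(2,5), hi=4 ⇒ [6,6,7,7,7,7,7]
7>6: swap(2,4), hi=3 ⇒ [6,6,7,7,7,7,7]
7>6: swap(2,3), hi=2 ⇒ [6,6,7,7,7,7,7]
7>6: swap(2,2), hi=1 ⇒ [6,6,7,7,7,7,7]
done. lo=0 hi=1; arr=[6,6,7,7,7,7,7]

[6,6,7,7,7,7,7]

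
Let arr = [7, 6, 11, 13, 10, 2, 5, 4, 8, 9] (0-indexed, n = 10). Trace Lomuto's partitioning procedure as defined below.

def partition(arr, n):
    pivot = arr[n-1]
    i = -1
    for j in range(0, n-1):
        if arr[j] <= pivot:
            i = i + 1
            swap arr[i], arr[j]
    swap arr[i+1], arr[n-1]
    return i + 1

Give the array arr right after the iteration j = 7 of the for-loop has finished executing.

pivot=9, i=-1
j=0: 7≤9, i=0, swap(0,0) ⇒ [7, 6, 11, 13, 10, 2, 5, 4, 8, 9]
j=1: 6≤9, i=1, swap(1,1) ⇒ [7, 6, 11, 13, 10, 2, 5, 4, 8, 9]
j=2: 11>9, skip
j=3: 13>9, skip
j=4: 10>9, skip
j=5: 2≤9, i=2, swap(2,5) ⇒ [7, 6, 2, 13, 10, 11, 5, 4, 8, 9]
j=6: 5≤9, i=3, swap(3,6) ⇒ [7, 6, 2, 5, 10, 11, 13, 4, 8, 9]
j=7: 4≤9, i=4, swap(4,7) ⇒ [7, 6, 2, 5, 4, 11, 13, 10, 8, 9]
(after j=7) arr = [7, 6, 2, 5, 4, 11, 13, 10, 8, 9]

[7, 6, 2, 5, 4, 11, 13, 10, 8, 9]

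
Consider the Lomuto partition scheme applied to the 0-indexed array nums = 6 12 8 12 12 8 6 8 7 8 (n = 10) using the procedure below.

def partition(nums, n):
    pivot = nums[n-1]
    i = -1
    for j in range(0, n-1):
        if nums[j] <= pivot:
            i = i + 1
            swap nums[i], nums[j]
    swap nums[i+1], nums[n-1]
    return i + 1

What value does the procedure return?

pivot = nums[9] = 8; i = -1
j=0: nums[0]=6 ≤ 8 → i=0, swap nums[0],nums[0] (no change) → 6 12 8 12 12 8 6 8 7 8
j=1: nums[1]=12 > 8 → no swap
j=2: nums[2]=8 ≤ 8 → i=1, swap nums[1],nums[2] → 6 8 12 12 12 8 6 8 7 8
j=3: nums[3]=12 > 8 → no swap
j=4: nums[4]=12 > 8 → no swap
j=5: nums[5]=8 ≤ 8 → i=2, swap nums[2],nums[5] → 6 8 8 12 12 12 6 8 7 8
j=6: nums[6]=6 ≤ 8 → i=3, swap nums[3],nums[6] → 6 8 8 6 12 12 12 8 7 8
j=7: nums[7]=8 ≤ 8 → i=4, swap nums[4],nums[7] → 6 8 8 6 8 12 12 12 7 8
j=8: nums[8]=7 ≤ 8 → i=5, swap nums[5],nums[8] → 6 8 8 6 8 7 12 12 12 8
final swap nums[6],nums[9] → 6 8 8 6 8 7 8 12 12 12; return 6

6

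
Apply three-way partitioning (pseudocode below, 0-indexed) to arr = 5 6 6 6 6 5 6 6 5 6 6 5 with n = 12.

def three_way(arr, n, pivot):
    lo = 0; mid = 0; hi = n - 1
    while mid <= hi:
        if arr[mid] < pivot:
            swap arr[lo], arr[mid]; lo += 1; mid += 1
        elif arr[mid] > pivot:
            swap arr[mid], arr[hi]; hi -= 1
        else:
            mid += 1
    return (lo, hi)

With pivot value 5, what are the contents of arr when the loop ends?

5 5 5 5 6 6 6 6 6 6 6 6

lo=0 mid=0 hi=11
5=5: mid=1
6>5: swap(1,11), hi=10 ⇒ 5 5 6 6 6 5 6 6 5 6 6 6
5=5: mid=2
6>5: swap(2,10), hi=9 ⇒ 5 5 6 6 6 5 6 6 5 6 6 6
6>5: swap(2,9), hi=8 ⇒ 5 5 6 6 6 5 6 6 5 6 6 6
6>5: swap(2,8), hi=7 ⇒ 5 5 5 6 6 5 6 6 6 6 6 6
5=5: mid=3
6>5: swap(3,7), hi=6 ⇒ 5 5 5 6 6 5 6 6 6 6 6 6
6>5: swap(3,6), hi=5 ⇒ 5 5 5 6 6 5 6 6 6 6 6 6
6>5: swap(3,5), hi=4 ⇒ 5 5 5 5 6 6 6 6 6 6 6 6
5=5: mid=4
6>5: swap(4,4), hi=3 ⇒ 5 5 5 5 6 6 6 6 6 6 6 6
done. lo=0 hi=3; arr=5 5 5 5 6 6 6 6 6 6 6 6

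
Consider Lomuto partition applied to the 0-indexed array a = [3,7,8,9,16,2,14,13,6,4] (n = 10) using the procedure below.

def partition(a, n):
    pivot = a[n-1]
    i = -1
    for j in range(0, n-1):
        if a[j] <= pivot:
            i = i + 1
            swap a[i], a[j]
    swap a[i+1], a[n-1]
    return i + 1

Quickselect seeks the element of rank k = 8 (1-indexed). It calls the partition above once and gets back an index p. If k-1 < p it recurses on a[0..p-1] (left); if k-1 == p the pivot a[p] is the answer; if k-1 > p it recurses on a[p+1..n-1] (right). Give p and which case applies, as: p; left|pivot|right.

pivot = a[9] = 4; i = -1
j=0: a[0]=3 ≤ 4 → i=0, swap a[0],a[0] (no change) → [3,7,8,9,16,2,14,13,6,4]
j=1: a[1]=7 > 4 → no swap
j=2: a[2]=8 > 4 → no swap
j=3: a[3]=9 > 4 → no swap
j=4: a[4]=16 > 4 → no swap
j=5: a[5]=2 ≤ 4 → i=1, swap a[1],a[5] → [3,2,8,9,16,7,14,13,6,4]
j=6: a[6]=14 > 4 → no swap
j=7: a[7]=13 > 4 → no swap
j=8: a[8]=6 > 4 → no swap
final swap a[2],a[9] → [3,2,4,9,16,7,14,13,6,8]; return 2
p = 2; k-1 = 7 > 2 ⇒ right

2; right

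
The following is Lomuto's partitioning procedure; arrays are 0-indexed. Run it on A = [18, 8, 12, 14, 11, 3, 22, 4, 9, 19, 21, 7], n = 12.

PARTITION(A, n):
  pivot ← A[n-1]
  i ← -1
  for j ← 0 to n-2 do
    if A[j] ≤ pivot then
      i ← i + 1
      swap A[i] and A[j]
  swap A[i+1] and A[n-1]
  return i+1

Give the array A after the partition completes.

pivot=7, i=-1
j=0: 18>7, skip
j=1: 8>7, skip
j=2: 12>7, skip
j=3: 14>7, skip
j=4: 11>7, skip
j=5: 3≤7, i=0, swap(0,5) ⇒ [3, 8, 12, 14, 11, 18, 22, 4, 9, 19, 21, 7]
j=6: 22>7, skip
j=7: 4≤7, i=1, swap(1,7) ⇒ [3, 4, 12, 14, 11, 18, 22, 8, 9, 19, 21, 7]
j=8: 9>7, skip
j=9: 19>7, skip
j=10: 21>7, skip
swap(2,11) ⇒ [3, 4, 7, 14, 11, 18, 22, 8, 9, 19, 21, 12]; return 2

[3, 4, 7, 14, 11, 18, 22, 8, 9, 19, 21, 12]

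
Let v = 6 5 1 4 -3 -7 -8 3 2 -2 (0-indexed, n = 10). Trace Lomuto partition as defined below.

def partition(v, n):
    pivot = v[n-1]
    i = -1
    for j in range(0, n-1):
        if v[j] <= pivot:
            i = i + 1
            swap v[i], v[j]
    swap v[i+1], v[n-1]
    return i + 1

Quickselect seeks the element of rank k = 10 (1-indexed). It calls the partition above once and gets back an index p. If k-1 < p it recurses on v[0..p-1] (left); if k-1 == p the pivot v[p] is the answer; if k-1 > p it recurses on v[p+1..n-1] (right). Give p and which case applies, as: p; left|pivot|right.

3; right

pivot=-2, i=-1
j=0: 6>-2, skip
j=1: 5>-2, skip
j=2: 1>-2, skip
j=3: 4>-2, skip
j=4: -3≤-2, i=0, swap(0,4) ⇒ -3 5 1 4 6 -7 -8 3 2 -2
j=5: -7≤-2, i=1, swap(1,5) ⇒ -3 -7 1 4 6 5 -8 3 2 -2
j=6: -8≤-2, i=2, swap(2,6) ⇒ -3 -7 -8 4 6 5 1 3 2 -2
j=7: 3>-2, skip
j=8: 2>-2, skip
swap(3,9) ⇒ -3 -7 -8 -2 6 5 1 3 2 4; return 3
p = 3; k-1 = 9 > 3 ⇒ right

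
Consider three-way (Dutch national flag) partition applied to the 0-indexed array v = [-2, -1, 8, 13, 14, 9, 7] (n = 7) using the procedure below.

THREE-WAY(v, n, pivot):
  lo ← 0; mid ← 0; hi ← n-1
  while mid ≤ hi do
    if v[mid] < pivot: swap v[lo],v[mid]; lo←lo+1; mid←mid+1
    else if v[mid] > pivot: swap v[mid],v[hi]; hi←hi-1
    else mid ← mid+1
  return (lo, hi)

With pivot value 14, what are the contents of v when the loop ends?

[-2, -1, 8, 13, 9, 7, 14]

pivot = 14; lo=0, mid=0, hi=6
v[mid]=-2<14: swap v[0],v[0]; lo=1,mid=1 → [-2, -1, 8, 13, 14, 9, 7]
v[mid]=-1<14: swap v[1],v[1]; lo=2,mid=2 → [-2, -1, 8, 13, 14, 9, 7]
v[mid]=8<14: swap v[2],v[2]; lo=3,mid=3 → [-2, -1, 8, 13, 14, 9, 7]
v[mid]=13<14: swap v[3],v[3]; lo=4,mid=4 → [-2, -1, 8, 13, 14, 9, 7]
v[mid]=14=14: mid=5
v[mid]=9<14: swap v[4],v[5]; lo=5,mid=6 → [-2, -1, 8, 13, 9, 14, 7]
v[mid]=7<14: swap v[5],v[6]; lo=6,mid=7 → [-2, -1, 8, 13, 9, 7, 14]
end: lo=6, hi=6; v = [-2, -1, 8, 13, 9, 7, 14]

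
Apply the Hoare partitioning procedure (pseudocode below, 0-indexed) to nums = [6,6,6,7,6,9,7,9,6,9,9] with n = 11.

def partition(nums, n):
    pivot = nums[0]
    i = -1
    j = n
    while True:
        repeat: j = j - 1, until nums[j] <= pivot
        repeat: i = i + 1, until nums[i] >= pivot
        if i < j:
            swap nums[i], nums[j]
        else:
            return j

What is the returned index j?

pivot = nums[0] = 6; i = -1, j = 11
j→8 (nums[8]=6≤6), i→0 (nums[0]=6≥6); i<j, swap → [6,6,6,7,6,9,7,9,6,9,9]
j→4 (nums[4]=6≤6), i→1 (nums[1]=6≥6); i<j, swap → [6,6,6,7,6,9,7,9,6,9,9]
j→2, i→2; i≥j, return j=2. nums = [6,6,6,7,6,9,7,9,6,9,9]

2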